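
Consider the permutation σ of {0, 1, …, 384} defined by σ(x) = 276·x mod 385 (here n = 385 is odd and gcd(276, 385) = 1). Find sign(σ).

-1

Orbit of 111 under x↦276x: [111, 221, 166, 1, 276, 331]… (length divides ord_385(276)).
Cycle type of π: 6×55 + 1×55; total 110 cycles.
385 − 110 = 275 transpositions; sign(π) = (−1)^275 = -1.
Check: (276/385) = -1 by Zolotarev.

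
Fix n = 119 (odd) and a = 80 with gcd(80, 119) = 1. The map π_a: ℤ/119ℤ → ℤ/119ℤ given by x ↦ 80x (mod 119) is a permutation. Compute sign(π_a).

Start at x=81: 81 → 54 → 36 → 24 → 16 → 90 → 60 → … (one orbit).
The orbit structure of x ↦ 80x mod 119: 5 orbits of sizes [48, 48, 16, 6, 1].
sign(π) = (−1)^{n − #cycles} = (−1)^{119−5} = (−1)^114 = +1.
Zolotarev: (80|119) = +1, matching the cycle-count sign.

+1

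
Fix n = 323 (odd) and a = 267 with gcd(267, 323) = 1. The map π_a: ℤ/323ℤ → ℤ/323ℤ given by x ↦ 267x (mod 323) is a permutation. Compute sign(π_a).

Start at x=229: 229 → 96 → 115 → 20 → 172 → 58 → 305 → … (one orbit).
Decompose π into cycles: lengths [16, 16, 16, 16, 16, 16, 16, 16, 16, 16, 16, 16, 16, 16, 16, 16, 16, 16, 16, 1, 1, 1, 1, 1, 1, 1, 1, 1, 1, 1, 1, 1, 1, 1, 1, 1, 1, 1] (38 cycles, including the fixed point 0).
n − c = 323 − 38 = 285; sign = (−1)^285 = -1.
Via Zolotarev, sign(π_{267}) = (267|323) = -1.

-1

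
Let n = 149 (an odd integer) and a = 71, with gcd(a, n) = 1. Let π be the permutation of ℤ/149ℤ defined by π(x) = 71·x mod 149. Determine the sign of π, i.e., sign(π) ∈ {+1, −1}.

Orbit of 3 under x↦71x: [3, 64, 74, 39, 87, 68, 60]… (length divides ord_149(71)).
π_71 has 2 disjoint cycles with lengths [148, 1] on {0,…,148}.
sign(π) = (−1)^{n − #cycles} = (−1)^{149−2} = (−1)^147 = -1.
The Jacobi symbol (71|149) = -1 (Zolotarev) agrees.

-1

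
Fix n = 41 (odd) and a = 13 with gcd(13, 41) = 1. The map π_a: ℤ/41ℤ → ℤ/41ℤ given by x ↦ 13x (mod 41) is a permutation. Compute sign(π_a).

-1

Orbit of 26 under x↦13x: [26, 10, 7, 9, 35, 4, 11]… (length divides ord_41(13)).
Cycle lengths of π_13 on ℤ/41ℤ: [40, 1]; 2 cycles in total.
sign(π) = (−1)^{n − #cycles} = (−1)^{41−2} = (−1)^39 = -1.
(13|41)_J = -1 (Zolotarev's lemma cross-check).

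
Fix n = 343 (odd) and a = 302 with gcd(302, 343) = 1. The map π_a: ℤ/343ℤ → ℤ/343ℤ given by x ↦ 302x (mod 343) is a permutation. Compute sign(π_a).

+1

Start at x=246: 246 → 204 → 211 → 267 → 29 → 183 → 43 → … (one orbit).
The orbit structure of x ↦ 302x mod 343: 19 orbits of sizes [49, 49, 49, 49, 49, 49, 7, 7, 7, 7, 7, 7, 1, 1, 1, 1, 1, 1, 1].
n − c = 343 − 19 = 324; sign = (−1)^324 = +1.
Zolotarev: (302|343) = +1, matching the cycle-count sign.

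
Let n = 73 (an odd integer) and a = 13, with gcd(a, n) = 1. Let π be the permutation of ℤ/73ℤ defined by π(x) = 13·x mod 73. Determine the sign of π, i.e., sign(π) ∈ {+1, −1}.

Start at x=58: 58 → 24 → 20 → 41 → 22 → 67 → 68 → … (one orbit).
π_13 has 2 disjoint cycles with lengths [72, 1] on {0,…,72}.
2 cycles on 73: each ℓ→(−1)^(ℓ−1), product (−1)^71 = -1.
(13|73)_J = -1 (Zolotarev's lemma cross-check).

-1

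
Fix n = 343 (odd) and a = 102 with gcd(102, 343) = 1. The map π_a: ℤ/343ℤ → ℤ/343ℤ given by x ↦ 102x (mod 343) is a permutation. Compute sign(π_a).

+1

Start at x=281: 281 → 193 → 135 → 50 → 298 → 212 → 15 → … (one orbit).
π_102 has 7 disjoint cycles with lengths [147, 147, 21, 21, 3, 3, 1] on {0,…,342}.
With 7 cycles on 343 points, sign = (−1)^{343−7} = +1.
Zolotarev: (102|343) = +1, matching the cycle-count sign.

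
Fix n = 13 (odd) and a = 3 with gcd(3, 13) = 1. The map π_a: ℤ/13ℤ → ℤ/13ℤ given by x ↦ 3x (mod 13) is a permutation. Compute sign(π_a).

Start at x=3: 3 → 9 → 1 → 3 (one orbit).
Cycle lengths of π_3 on ℤ/13ℤ: [3, 3, 3, 3, 1]; 5 cycles in total.
13 − 5 = 8 transpositions; sign(π) = (−1)^8 = +1.
Via Zolotarev, sign(π_{3}) = (3|13) = +1.

+1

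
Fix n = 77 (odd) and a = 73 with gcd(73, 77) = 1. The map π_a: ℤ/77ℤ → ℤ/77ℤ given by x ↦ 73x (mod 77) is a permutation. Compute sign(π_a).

Orbit of 60 under x↦73x: [60, 68, 36, 10, 37, 6, 53]… (length divides ord_77(73)).
5 cycles of lengths [30, 30, 10, 6, 1].
Σ(ℓ_i−1) = 77−5 = 72; sign = (−1)^72 = +1.
(73|77)_J = +1 (Zolotarev's lemma cross-check).

+1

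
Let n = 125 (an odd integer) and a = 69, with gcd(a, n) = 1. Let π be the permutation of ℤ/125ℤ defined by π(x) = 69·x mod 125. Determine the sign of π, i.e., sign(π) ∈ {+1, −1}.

+1

Start at x=99: 99 → 81 → 89 → 16 → 104 → 51 → 19 → … (one orbit).
Decompose π into cycles: lengths [50, 50, 10, 10, 2, 2, 1] (7 cycles, including the fixed point 0).
7 cycles on 125: each ℓ→(−1)^(ℓ−1), product (−1)^118 = +1.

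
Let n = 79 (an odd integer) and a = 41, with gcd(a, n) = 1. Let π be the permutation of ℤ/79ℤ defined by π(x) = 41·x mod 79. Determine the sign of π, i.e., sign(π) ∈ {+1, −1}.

Start at x=46: 46 → 69 → 64 → 17 → 65 → 58 → 8 → … (one orbit).
Cycle type of π: 26×3 + 1; total 4 cycles.
sign(π) = (−1)^{n − #cycles} = (−1)^{79−4} = (−1)^75 = -1.
The Jacobi symbol (41|79) = -1 (Zolotarev) agrees.

-1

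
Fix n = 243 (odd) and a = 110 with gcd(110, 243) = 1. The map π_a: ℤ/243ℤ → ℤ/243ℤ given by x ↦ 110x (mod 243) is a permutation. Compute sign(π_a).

Trace 170: π^k(170) = [170, 232, 5, 64, 236, 202, 107] for k=0..6.
The orbit structure of x ↦ 110x mod 243: 6 orbits of sizes [162, 54, 18, 6, 2, 1].
243 − 6 = 237 transpositions; sign(π) = (−1)^237 = -1.
Check: (110/243) = -1 by Zolotarev.

-1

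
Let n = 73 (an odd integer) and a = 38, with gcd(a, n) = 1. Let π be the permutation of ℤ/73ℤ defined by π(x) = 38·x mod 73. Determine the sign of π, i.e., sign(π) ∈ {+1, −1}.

Trace 61: π^k(61) = [61, 55, 46, 69, 67, 64, 23] for k=0..6.
Cycle lengths of π_38 on ℤ/73ℤ: [36, 36, 1]; 3 cycles in total.
sign(π) = (−1)^{n − #cycles} = (−1)^{73−3} = (−1)^70 = +1.
Via Zolotarev, sign(π_{38}) = (38|73) = +1.

+1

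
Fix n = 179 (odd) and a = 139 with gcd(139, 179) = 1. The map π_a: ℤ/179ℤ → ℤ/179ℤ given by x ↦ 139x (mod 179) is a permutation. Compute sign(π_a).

+1

Orbit of 169 under x↦139x: [169, 42, 110, 75, 43, 70, 64]… (length divides ord_179(139)).
π_139 has 3 disjoint cycles with lengths [89, 89, 1] on {0,…,178}.
Σ(ℓ_i−1) = 179−3 = 176; sign = (−1)^176 = +1.
(139|179)_J = +1 (Zolotarev's lemma cross-check).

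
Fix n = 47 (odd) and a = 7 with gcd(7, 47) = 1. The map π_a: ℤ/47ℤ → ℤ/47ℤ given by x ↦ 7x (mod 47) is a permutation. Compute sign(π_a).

Trace 32: π^k(32) = [32, 36, 17, 25, 34, 3, 21] for k=0..6.
Cycle lengths of π_7 on ℤ/47ℤ: [23, 23, 1]; 3 cycles in total.
47 − 3 = 44 transpositions; sign(π) = (−1)^44 = +1.
Zolotarev: (7|47) = +1, matching the cycle-count sign.

+1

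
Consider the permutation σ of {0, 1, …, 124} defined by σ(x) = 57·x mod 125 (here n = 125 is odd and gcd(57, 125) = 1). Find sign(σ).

-1

Orbit of 68 under x↦57x: [68, 1, 57, 124]… (length divides ord_125(57)).
Decompose π into cycles: lengths [4, 4, 4, 4, 4, 4, 4, 4, 4, 4, 4, 4, 4, 4, 4, 4, 4, 4, 4, 4, 4, 4, 4, 4, 4, 4, 4, 4, 4, 4, 4, 1] (32 cycles, including the fixed point 0).
125 − 32 = 93 transpositions; sign(π) = (−1)^93 = -1.
The Jacobi symbol (57|125) = -1 (Zolotarev) agrees.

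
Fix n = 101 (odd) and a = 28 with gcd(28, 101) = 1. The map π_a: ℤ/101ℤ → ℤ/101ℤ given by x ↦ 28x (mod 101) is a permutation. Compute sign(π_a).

Start at x=29: 29 → 4 → 11 → 5 → 39 → 82 → 74 → … (one orbit).
The orbit structure of x ↦ 28x mod 101: 2 orbits of sizes [100, 1].
sign(π) = (−1)^{n − #cycles} = (−1)^{101−2} = (−1)^99 = -1.

-1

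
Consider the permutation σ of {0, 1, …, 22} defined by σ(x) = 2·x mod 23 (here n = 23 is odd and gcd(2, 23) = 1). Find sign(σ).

Trace 9: π^k(9) = [9, 18, 13, 3, 6, 12, 1] for k=0..6.
The orbit structure of x ↦ 2x mod 23: 3 orbits of sizes [11, 11, 1].
3 cycles on 23: each ℓ→(−1)^(ℓ−1), product (−1)^20 = +1.

+1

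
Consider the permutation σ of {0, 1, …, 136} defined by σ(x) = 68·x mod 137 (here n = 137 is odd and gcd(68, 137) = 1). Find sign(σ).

+1

Orbit of 8 under x↦68x: [8, 133, 2, 136, 69, 34, 120]… (length divides ord_137(68)).
Decompose π into cycles: lengths [68, 68, 1] (3 cycles, including the fixed point 0).
sign(π) = (−1)^{n − #cycles} = (−1)^{137−3} = (−1)^134 = +1.
Check: (68/137) = +1 by Zolotarev.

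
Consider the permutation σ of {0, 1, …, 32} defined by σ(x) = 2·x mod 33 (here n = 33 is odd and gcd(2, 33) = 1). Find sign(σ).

+1

Trace 16: π^k(16) = [16, 32, 31, 29, 25, 17, 1] for k=0..6.
5 cycles of lengths [10, 10, 10, 2, 1].
With 5 cycles on 33 points, sign = (−1)^{33−5} = +1.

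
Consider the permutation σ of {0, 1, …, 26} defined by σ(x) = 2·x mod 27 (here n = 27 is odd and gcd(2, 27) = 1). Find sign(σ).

-1

Trace 2: π^k(2) = [2, 4, 8, 16, 5, 10, 20] for k=0..6.
Cycle type of π: 18 + 6 + 2 + 1; total 4 cycles.
27 − 4 = 23 transpositions; sign(π) = (−1)^23 = -1.
The Jacobi symbol (2|27) = -1 (Zolotarev) agrees.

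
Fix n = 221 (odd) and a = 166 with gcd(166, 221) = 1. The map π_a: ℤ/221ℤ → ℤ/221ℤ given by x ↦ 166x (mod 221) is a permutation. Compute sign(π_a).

+1

Start at x=38: 38 → 120 → 30 → 118 → 140 → 35 → 64 → … (one orbit).
π_166 has 23 disjoint cycles with lengths [12, 12, 12, 12, 12, 12, 12, 12, 12, 12, 12, 12, 12, 12, 12, 12, 6, 6, 4, 4, 4, 4, 1] on {0,…,220}.
sign(π) = (−1)^{n − #cycles} = (−1)^{221−23} = (−1)^198 = +1.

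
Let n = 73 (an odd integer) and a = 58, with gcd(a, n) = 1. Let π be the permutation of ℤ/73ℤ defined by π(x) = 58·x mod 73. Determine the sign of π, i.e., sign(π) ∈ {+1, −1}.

Start at x=8: 8 → 26 → 48 → 10 → 69 → 60 → 49 → … (one orbit).
Cycle lengths of π_58 on ℤ/73ℤ: [72, 1]; 2 cycles in total.
n − c = 73 − 2 = 71; sign = (−1)^71 = -1.
The Jacobi symbol (58|73) = -1 (Zolotarev) agrees.

-1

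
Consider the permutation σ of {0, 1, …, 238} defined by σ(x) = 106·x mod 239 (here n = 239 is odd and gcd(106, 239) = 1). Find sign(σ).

-1

Trace 90: π^k(90) = [90, 219, 31, 179, 93, 59, 40] for k=0..6.
The orbit structure of x ↦ 106x mod 239: 2 orbits of sizes [238, 1].
With 2 cycles on 239 points, sign = (−1)^{239−2} = -1.
Check: (106/239) = -1 by Zolotarev.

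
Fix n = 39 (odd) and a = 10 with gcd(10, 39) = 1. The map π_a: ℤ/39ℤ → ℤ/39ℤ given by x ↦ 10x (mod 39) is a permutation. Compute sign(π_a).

Trace 22: π^k(22) = [22, 25, 16, 4, 1, 10] for k=0..5.
The orbit structure of x ↦ 10x mod 39: 9 orbits of sizes [6, 6, 6, 6, 6, 6, 1, 1, 1].
39 − 9 = 30 transpositions; sign(π) = (−1)^30 = +1.
Zolotarev: (10|39) = +1, matching the cycle-count sign.

+1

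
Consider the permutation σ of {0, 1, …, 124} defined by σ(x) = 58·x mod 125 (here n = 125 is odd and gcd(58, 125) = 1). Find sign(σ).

-1

Orbit of 41 under x↦58x: [41, 3, 49, 92, 86, 113, 54]… (length divides ord_125(58)).
π_58 has 4 disjoint cycles with lengths [100, 20, 4, 1] on {0,…,124}.
sign(π) = (−1)^{n − #cycles} = (−1)^{125−4} = (−1)^121 = -1.
Zolotarev: (58|125) = -1, matching the cycle-count sign.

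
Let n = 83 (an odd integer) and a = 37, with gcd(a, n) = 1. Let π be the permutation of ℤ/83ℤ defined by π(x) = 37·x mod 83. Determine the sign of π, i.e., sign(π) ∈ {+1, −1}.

Orbit of 7 under x↦37x: [7, 10, 38, 78, 64, 44, 51]… (length divides ord_83(37)).
The orbit structure of x ↦ 37x mod 83: 3 orbits of sizes [41, 41, 1].
83 − 3 = 80 transpositions; sign(π) = (−1)^80 = +1.
Check: (37/83) = +1 by Zolotarev.

+1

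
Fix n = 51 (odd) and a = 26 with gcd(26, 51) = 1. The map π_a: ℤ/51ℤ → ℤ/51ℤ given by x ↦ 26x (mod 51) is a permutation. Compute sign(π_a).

-1

Orbit of 32 under x↦26x: [32, 16, 8, 4, 2, 1, 26]… (length divides ord_51(26)).
The orbit structure of x ↦ 26x mod 51: 8 orbits of sizes [8, 8, 8, 8, 8, 8, 2, 1].
n − c = 51 − 8 = 43; sign = (−1)^43 = -1.
Check: (26/51) = -1 by Zolotarev.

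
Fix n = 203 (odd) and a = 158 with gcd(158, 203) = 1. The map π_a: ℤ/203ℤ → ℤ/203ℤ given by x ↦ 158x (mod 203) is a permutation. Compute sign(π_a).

+1

Orbit of 165 under x↦158x: [165, 86, 190, 179, 65, 120, 81]… (length divides ord_203(158)).
Cycle type of π: 42×4 + 14×2 + 3×2 + 1; total 9 cycles.
With 9 cycles on 203 points, sign = (−1)^{203−9} = +1.
The Jacobi symbol (158|203) = +1 (Zolotarev) agrees.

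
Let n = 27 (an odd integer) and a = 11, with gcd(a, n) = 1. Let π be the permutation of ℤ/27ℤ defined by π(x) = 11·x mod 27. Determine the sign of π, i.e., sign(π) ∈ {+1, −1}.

-1

Trace 11: π^k(11) = [11, 13, 8, 7, 23, 10, 2] for k=0..6.
Decompose π into cycles: lengths [18, 6, 2, 1] (4 cycles, including the fixed point 0).
sign(π) = (−1)^{n − #cycles} = (−1)^{27−4} = (−1)^23 = -1.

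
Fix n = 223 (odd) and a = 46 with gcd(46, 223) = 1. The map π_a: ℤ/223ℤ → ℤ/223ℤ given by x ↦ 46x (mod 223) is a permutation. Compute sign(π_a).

Start at x=56: 56 → 123 → 83 → 27 → 127 → 44 → 17 → … (one orbit).
π_46 has 2 disjoint cycles with lengths [222, 1] on {0,…,222}.
n − c = 223 − 2 = 221; sign = (−1)^221 = -1.
(46|223)_J = -1 (Zolotarev's lemma cross-check).

-1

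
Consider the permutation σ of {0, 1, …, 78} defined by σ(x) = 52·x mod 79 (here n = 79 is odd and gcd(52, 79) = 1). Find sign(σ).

+1

Trace 62: π^k(62) = [62, 64, 10, 46, 22, 38, 1] for k=0..6.
Cycle lengths of π_52 on ℤ/79ℤ: [13, 13, 13, 13, 13, 13, 1]; 7 cycles in total.
n − c = 79 − 7 = 72; sign = (−1)^72 = +1.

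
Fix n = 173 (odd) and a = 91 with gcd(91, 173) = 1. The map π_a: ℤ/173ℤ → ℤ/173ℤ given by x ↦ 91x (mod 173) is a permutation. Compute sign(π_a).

-1

Start at x=75: 75 → 78 → 5 → 109 → 58 → 88 → 50 → … (one orbit).
Decompose π into cycles: lengths [172, 1] (2 cycles, including the fixed point 0).
173 − 2 = 171 transpositions; sign(π) = (−1)^171 = -1.
Via Zolotarev, sign(π_{91}) = (91|173) = -1.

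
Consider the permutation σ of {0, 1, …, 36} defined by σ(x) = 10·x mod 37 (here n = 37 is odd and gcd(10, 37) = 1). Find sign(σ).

Orbit of 26 under x↦10x: [26, 1, 10]… (length divides ord_37(10)).
Cycle type of π: 3×12 + 1; total 13 cycles.
13 cycles on 37: each ℓ→(−1)^(ℓ−1), product (−1)^24 = +1.
The Jacobi symbol (10|37) = +1 (Zolotarev) agrees.

+1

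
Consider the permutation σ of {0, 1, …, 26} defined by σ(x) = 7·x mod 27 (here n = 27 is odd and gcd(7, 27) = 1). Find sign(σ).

Orbit of 4 under x↦7x: [4, 1, 7, 22, 19, 25, 13]… (length divides ord_27(7)).
Cycle type of π: 9×2 + 3×2 + 1×3; total 7 cycles.
With 7 cycles on 27 points, sign = (−1)^{27−7} = +1.
The Jacobi symbol (7|27) = +1 (Zolotarev) agrees.

+1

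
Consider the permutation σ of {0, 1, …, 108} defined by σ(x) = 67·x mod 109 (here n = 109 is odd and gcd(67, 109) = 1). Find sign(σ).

-1

Trace 24: π^k(24) = [24, 82, 44, 5, 8, 100, 51] for k=0..6.
π_67 has 2 disjoint cycles with lengths [108, 1] on {0,…,108}.
2 cycles on 109: each ℓ→(−1)^(ℓ−1), product (−1)^107 = -1.
Zolotarev: (67|109) = -1, matching the cycle-count sign.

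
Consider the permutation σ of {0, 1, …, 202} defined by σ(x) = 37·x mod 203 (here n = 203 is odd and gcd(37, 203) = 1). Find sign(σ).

Start at x=121: 121 → 11 → 1 → 37 → 151 → 106 → 65 → … (one orbit).
The orbit structure of x ↦ 37x mod 203: 6 orbits of sizes [84, 84, 28, 3, 3, 1].
203 − 6 = 197 transpositions; sign(π) = (−1)^197 = -1.
The Jacobi symbol (37|203) = -1 (Zolotarev) agrees.

-1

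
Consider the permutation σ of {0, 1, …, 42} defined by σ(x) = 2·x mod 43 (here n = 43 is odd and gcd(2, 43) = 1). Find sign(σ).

Start at x=16: 16 → 32 → 21 → 42 → 41 → 39 → 35 → … (one orbit).
Decompose π into cycles: lengths [14, 14, 14, 1] (4 cycles, including the fixed point 0).
Σ(ℓ_i−1) = 43−4 = 39; sign = (−1)^39 = -1.
The Jacobi symbol (2|43) = -1 (Zolotarev) agrees.

-1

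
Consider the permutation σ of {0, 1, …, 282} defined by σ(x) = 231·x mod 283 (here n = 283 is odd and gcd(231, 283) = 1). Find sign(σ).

Start at x=138: 138 → 182 → 158 → 274 → 185 → 2 → 179 → … (one orbit).
Cycle type of π: 282 + 1; total 2 cycles.
sign(π) = (−1)^{n − #cycles} = (−1)^{283−2} = (−1)^281 = -1.
The Jacobi symbol (231|283) = -1 (Zolotarev) agrees.

-1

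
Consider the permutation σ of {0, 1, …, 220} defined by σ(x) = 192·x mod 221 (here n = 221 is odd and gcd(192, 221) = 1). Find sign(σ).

-1

Orbit of 55 under x↦192x: [55, 173, 66, 75, 35, 90, 42]… (length divides ord_221(192)).
π_192 has 8 disjoint cycles with lengths [48, 48, 48, 48, 16, 6, 6, 1] on {0,…,220}.
With 8 cycles on 221 points, sign = (−1)^{221−8} = -1.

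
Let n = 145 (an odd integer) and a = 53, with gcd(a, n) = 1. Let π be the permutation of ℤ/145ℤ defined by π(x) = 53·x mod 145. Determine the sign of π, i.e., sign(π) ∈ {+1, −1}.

Orbit of 111 under x↦53x: [111, 83, 49, 132, 36, 23, 59]… (length divides ord_145(53)).
Cycle lengths of π_53 on ℤ/145ℤ: [28, 28, 28, 28, 7, 7, 7, 7, 4, 1]; 10 cycles in total.
n − c = 145 − 10 = 135; sign = (−1)^135 = -1.

-1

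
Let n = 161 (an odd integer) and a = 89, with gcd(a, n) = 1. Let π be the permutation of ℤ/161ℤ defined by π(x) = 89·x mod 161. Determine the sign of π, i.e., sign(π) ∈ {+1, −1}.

+1

Orbit of 159 under x↦89x: [159, 144, 97, 100, 45, 141, 152]… (length divides ord_161(89)).
Cycle type of π: 66×2 + 22 + 6 + 1; total 5 cycles.
With 5 cycles on 161 points, sign = (−1)^{161−5} = +1.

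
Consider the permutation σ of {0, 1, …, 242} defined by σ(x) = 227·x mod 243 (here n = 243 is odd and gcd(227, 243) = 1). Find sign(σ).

Start at x=73: 73 → 47 → 220 → 125 → 187 → 167 → 1 → … (one orbit).
Cycle lengths of π_227 on ℤ/243ℤ: [162, 54, 18, 6, 2, 1]; 6 cycles in total.
With 6 cycles on 243 points, sign = (−1)^{243−6} = -1.
The Jacobi symbol (227|243) = -1 (Zolotarev) agrees.

-1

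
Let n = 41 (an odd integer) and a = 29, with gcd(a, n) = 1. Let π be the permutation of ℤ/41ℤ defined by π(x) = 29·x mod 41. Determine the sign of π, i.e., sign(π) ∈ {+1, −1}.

-1

Trace 27: π^k(27) = [27, 4, 34, 2, 17, 1, 29] for k=0..6.
π_29 has 2 disjoint cycles with lengths [40, 1] on {0,…,40}.
41 − 2 = 39 transpositions; sign(π) = (−1)^39 = -1.
Check: (29/41) = -1 by Zolotarev.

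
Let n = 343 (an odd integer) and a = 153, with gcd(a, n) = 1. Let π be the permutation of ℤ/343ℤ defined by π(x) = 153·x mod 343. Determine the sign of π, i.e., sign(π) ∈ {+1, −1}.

Orbit of 281 under x↦153x: [281, 118, 218, 83, 8, 195, 337]… (length divides ord_343(153)).
Cycle lengths of π_153 on ℤ/343ℤ: [98, 98, 98, 14, 14, 14, 2, 2, 2, 1]; 10 cycles in total.
With 10 cycles on 343 points, sign = (−1)^{343−10} = -1.
Via Zolotarev, sign(π_{153}) = (153|343) = -1.

-1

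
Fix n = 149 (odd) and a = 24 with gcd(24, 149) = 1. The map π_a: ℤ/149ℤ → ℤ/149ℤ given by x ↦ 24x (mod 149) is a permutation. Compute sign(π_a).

Start at x=22: 22 → 81 → 7 → 19 → 9 → 67 → 118 → … (one orbit).
Cycle type of π: 74×2 + 1; total 3 cycles.
3 cycles on 149: each ℓ→(−1)^(ℓ−1), product (−1)^146 = +1.
Via Zolotarev, sign(π_{24}) = (24|149) = +1.

+1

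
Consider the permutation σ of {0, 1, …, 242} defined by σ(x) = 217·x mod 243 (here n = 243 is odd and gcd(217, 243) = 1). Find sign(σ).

+1

Trace 163: π^k(163) = [163, 136, 109, 82, 55, 28, 1] for k=0..6.
Cycle type of π: 9×18 + 3×18 + 1×27; total 63 cycles.
63 cycles on 243: each ℓ→(−1)^(ℓ−1), product (−1)^180 = +1.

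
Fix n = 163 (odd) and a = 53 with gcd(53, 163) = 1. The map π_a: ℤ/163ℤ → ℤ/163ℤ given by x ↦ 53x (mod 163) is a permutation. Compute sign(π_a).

Start at x=133: 133 → 40 → 1 → 53 → 38 → 58 → 140 → … (one orbit).
Cycle type of π: 9×18 + 1; total 19 cycles.
163 − 19 = 144 transpositions; sign(π) = (−1)^144 = +1.
Zolotarev: (53|163) = +1, matching the cycle-count sign.

+1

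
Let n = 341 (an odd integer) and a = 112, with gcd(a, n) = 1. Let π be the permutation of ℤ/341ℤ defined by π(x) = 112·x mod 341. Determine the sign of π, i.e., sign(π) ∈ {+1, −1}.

-1

Trace 171: π^k(171) = [171, 56, 134, 4, 107, 49, 32] for k=0..6.
Decompose π into cycles: lengths [30, 30, 30, 30, 30, 30, 30, 30, 30, 30, 15, 15, 10, 1] (14 cycles, including the fixed point 0).
sign(π) = (−1)^{n − #cycles} = (−1)^{341−14} = (−1)^327 = -1.
The Jacobi symbol (112|341) = -1 (Zolotarev) agrees.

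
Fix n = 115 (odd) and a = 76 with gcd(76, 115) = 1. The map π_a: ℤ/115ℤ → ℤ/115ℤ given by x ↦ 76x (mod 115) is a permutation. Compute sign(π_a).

Trace 16: π^k(16) = [16, 66, 71, 106, 6, 111, 41] for k=0..6.
Decompose π into cycles: lengths [22, 22, 22, 22, 22, 1, 1, 1, 1, 1] (10 cycles, including the fixed point 0).
n − c = 115 − 10 = 105; sign = (−1)^105 = -1.

-1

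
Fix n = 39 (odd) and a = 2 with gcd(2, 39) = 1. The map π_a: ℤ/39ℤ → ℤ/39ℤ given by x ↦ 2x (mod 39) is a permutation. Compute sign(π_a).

+1

Orbit of 20 under x↦2x: [20, 1, 2, 4, 8, 16, 32]… (length divides ord_39(2)).
5 cycles of lengths [12, 12, 12, 2, 1].
n − c = 39 − 5 = 34; sign = (−1)^34 = +1.
The Jacobi symbol (2|39) = +1 (Zolotarev) agrees.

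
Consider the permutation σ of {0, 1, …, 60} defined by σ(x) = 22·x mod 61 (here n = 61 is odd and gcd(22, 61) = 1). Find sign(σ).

+1

Trace 12: π^k(12) = [12, 20, 13, 42, 9, 15, 25] for k=0..6.
Cycle type of π: 15×4 + 1; total 5 cycles.
Σ(ℓ_i−1) = 61−5 = 56; sign = (−1)^56 = +1.
The Jacobi symbol (22|61) = +1 (Zolotarev) agrees.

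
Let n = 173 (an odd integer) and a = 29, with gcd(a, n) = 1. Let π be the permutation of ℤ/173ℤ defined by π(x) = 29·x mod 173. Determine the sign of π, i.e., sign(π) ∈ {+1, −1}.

Start at x=100: 100 → 132 → 22 → 119 → 164 → 85 → 43 → … (one orbit).
Cycle type of π: 43×4 + 1; total 5 cycles.
With 5 cycles on 173 points, sign = (−1)^{173−5} = +1.
Zolotarev: (29|173) = +1, matching the cycle-count sign.

+1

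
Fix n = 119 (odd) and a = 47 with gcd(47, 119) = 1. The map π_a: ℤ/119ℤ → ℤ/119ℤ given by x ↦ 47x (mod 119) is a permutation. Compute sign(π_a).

-1

Start at x=67: 67 → 55 → 86 → 115 → 50 → 89 → 18 → … (one orbit).
π_47 has 14 disjoint cycles with lengths [12, 12, 12, 12, 12, 12, 12, 12, 6, 4, 4, 4, 4, 1] on {0,…,118}.
119 − 14 = 105 transpositions; sign(π) = (−1)^105 = -1.
Check: (47/119) = -1 by Zolotarev.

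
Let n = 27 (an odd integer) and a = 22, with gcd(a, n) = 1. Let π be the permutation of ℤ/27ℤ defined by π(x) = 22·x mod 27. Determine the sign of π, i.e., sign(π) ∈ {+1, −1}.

Orbit of 22 under x↦22x: [22, 25, 10, 4, 7, 19, 13]… (length divides ord_27(22)).
7 cycles of lengths [9, 9, 3, 3, 1, 1, 1].
Σ(ℓ_i−1) = 27−7 = 20; sign = (−1)^20 = +1.
(22|27)_J = +1 (Zolotarev's lemma cross-check).

+1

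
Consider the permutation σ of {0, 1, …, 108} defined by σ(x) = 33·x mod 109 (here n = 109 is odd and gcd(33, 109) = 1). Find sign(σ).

-1

Orbit of 1 under x↦33x: [1, 33, 108, 76]… (length divides ord_109(33)).
Cycle type of π: 4×27 + 1; total 28 cycles.
109 − 28 = 81 transpositions; sign(π) = (−1)^81 = -1.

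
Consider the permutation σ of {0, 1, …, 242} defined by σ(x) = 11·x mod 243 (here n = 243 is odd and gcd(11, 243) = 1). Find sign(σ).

Orbit of 83 under x↦11x: [83, 184, 80, 151, 203, 46, 20]… (length divides ord_243(11)).
6 cycles of lengths [162, 54, 18, 6, 2, 1].
With 6 cycles on 243 points, sign = (−1)^{243−6} = -1.
Zolotarev: (11|243) = -1, matching the cycle-count sign.

-1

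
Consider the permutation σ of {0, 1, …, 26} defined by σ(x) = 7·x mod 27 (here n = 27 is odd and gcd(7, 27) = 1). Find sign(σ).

Start at x=22: 22 → 19 → 25 → 13 → 10 → 16 → 4 → … (one orbit).
Cycle type of π: 9×2 + 3×2 + 1×3; total 7 cycles.
27 − 7 = 20 transpositions; sign(π) = (−1)^20 = +1.
(7|27)_J = +1 (Zolotarev's lemma cross-check).

+1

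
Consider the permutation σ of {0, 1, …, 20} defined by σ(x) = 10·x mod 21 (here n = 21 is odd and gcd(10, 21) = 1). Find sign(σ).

-1

Orbit of 4 under x↦10x: [4, 19, 1, 10, 16, 13]… (length divides ord_21(10)).
π_10 has 6 disjoint cycles with lengths [6, 6, 6, 1, 1, 1] on {0,…,20}.
With 6 cycles on 21 points, sign = (−1)^{21−6} = -1.
The Jacobi symbol (10|21) = -1 (Zolotarev) agrees.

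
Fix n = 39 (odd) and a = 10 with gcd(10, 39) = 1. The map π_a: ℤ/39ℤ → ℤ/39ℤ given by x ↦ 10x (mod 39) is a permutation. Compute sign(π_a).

+1

Start at x=25: 25 → 16 → 4 → 1 → 10 → 22 → 25 (one orbit).
π_10 has 9 disjoint cycles with lengths [6, 6, 6, 6, 6, 6, 1, 1, 1] on {0,…,38}.
Σ(ℓ_i−1) = 39−9 = 30; sign = (−1)^30 = +1.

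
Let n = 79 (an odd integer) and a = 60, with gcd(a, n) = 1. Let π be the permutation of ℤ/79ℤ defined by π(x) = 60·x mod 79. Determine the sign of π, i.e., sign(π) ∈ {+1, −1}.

Trace 74: π^k(74) = [74, 16, 12, 9, 66, 10, 47] for k=0..6.
Decompose π into cycles: lengths [78, 1] (2 cycles, including the fixed point 0).
sign(π) = (−1)^{n − #cycles} = (−1)^{79−2} = (−1)^77 = -1.

-1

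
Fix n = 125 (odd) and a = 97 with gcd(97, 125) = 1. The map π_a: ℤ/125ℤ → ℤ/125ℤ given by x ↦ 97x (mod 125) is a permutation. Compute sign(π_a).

-1

Trace 64: π^k(64) = [64, 83, 51, 72, 109, 73, 81] for k=0..6.
π_97 has 4 disjoint cycles with lengths [100, 20, 4, 1] on {0,…,124}.
With 4 cycles on 125 points, sign = (−1)^{125−4} = -1.
Check: (97/125) = -1 by Zolotarev.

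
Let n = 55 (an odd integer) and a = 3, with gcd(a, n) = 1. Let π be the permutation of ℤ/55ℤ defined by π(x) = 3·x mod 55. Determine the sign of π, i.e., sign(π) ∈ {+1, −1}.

Start at x=34: 34 → 47 → 31 → 38 → 4 → 12 → 36 → … (one orbit).
The orbit structure of x ↦ 3x mod 55: 6 orbits of sizes [20, 20, 5, 5, 4, 1].
6 cycles on 55: each ℓ→(−1)^(ℓ−1), product (−1)^49 = -1.
Zolotarev: (3|55) = -1, matching the cycle-count sign.

-1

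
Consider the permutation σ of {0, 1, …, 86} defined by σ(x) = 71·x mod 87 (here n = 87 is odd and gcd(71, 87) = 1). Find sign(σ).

Trace 86: π^k(86) = [86, 16, 5, 7, 62, 52, 38] for k=0..6.
π_71 has 8 disjoint cycles with lengths [14, 14, 14, 14, 14, 14, 2, 1] on {0,…,86}.
87 − 8 = 79 transpositions; sign(π) = (−1)^79 = -1.
Zolotarev: (71|87) = -1, matching the cycle-count sign.

-1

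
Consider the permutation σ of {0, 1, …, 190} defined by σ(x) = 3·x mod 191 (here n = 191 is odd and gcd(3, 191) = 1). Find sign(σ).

+1

Start at x=138: 138 → 32 → 96 → 97 → 100 → 109 → 136 → … (one orbit).
Cycle type of π: 95×2 + 1; total 3 cycles.
Σ(ℓ_i−1) = 191−3 = 188; sign = (−1)^188 = +1.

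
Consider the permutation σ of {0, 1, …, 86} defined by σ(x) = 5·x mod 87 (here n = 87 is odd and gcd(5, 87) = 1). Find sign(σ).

Start at x=49: 49 → 71 → 7 → 35 → 1 → 5 → 25 → … (one orbit).
Cycle lengths of π_5 on ℤ/87ℤ: [14, 14, 14, 14, 14, 14, 2, 1]; 8 cycles in total.
With 8 cycles on 87 points, sign = (−1)^{87−8} = -1.
The Jacobi symbol (5|87) = -1 (Zolotarev) agrees.

-1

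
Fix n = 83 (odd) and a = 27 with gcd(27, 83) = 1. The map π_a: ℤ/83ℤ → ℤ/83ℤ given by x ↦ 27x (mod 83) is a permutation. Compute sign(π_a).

+1

Orbit of 4 under x↦27x: [4, 25, 11, 48, 51, 49, 78]… (length divides ord_83(27)).
3 cycles of lengths [41, 41, 1].
sign(π) = (−1)^{n − #cycles} = (−1)^{83−3} = (−1)^80 = +1.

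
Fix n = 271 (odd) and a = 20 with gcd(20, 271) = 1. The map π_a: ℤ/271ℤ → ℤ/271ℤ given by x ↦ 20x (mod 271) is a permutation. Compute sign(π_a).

Start at x=36: 36 → 178 → 37 → 198 → 166 → 68 → 5 → … (one orbit).
Decompose π into cycles: lengths [135, 135, 1] (3 cycles, including the fixed point 0).
3 cycles on 271: each ℓ→(−1)^(ℓ−1), product (−1)^268 = +1.

+1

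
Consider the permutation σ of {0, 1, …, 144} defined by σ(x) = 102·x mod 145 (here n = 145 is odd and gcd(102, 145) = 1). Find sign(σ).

+1

Orbit of 36 under x↦102x: [36, 47, 9, 48, 111, 12, 64]… (length divides ord_145(102)).
Decompose π into cycles: lengths [28, 28, 28, 28, 28, 4, 1] (7 cycles, including the fixed point 0).
n − c = 145 − 7 = 138; sign = (−1)^138 = +1.
Check: (102/145) = +1 by Zolotarev.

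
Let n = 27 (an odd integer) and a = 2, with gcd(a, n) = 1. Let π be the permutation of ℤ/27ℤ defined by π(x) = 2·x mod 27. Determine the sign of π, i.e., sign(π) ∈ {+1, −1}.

-1

Start at x=23: 23 → 19 → 11 → 22 → 17 → 7 → 14 → … (one orbit).
4 cycles of lengths [18, 6, 2, 1].
27 − 4 = 23 transpositions; sign(π) = (−1)^23 = -1.
Check: (2/27) = -1 by Zolotarev.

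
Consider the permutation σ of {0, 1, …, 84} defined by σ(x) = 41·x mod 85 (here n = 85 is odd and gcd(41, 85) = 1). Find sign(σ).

Orbit of 61 under x↦41x: [61, 36, 31, 81, 6, 76, 56]… (length divides ord_85(41)).
Cycle lengths of π_41 on ℤ/85ℤ: [16, 16, 16, 16, 16, 1, 1, 1, 1, 1]; 10 cycles in total.
n − c = 85 − 10 = 75; sign = (−1)^75 = -1.
Check: (41/85) = -1 by Zolotarev.

-1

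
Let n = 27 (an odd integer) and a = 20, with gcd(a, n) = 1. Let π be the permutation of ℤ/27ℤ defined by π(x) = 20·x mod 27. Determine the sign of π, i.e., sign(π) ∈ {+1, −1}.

Start at x=22: 22 → 8 → 25 → 14 → 10 → 11 → 4 → … (one orbit).
Decompose π into cycles: lengths [18, 6, 2, 1] (4 cycles, including the fixed point 0).
Σ(ℓ_i−1) = 27−4 = 23; sign = (−1)^23 = -1.

-1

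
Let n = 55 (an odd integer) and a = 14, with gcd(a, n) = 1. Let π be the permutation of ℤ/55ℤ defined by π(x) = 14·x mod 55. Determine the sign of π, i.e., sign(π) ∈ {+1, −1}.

Start at x=36: 36 → 9 → 16 → 4 → 1 → 14 → 31 → … (one orbit).
Cycle lengths of π_14 on ℤ/55ℤ: [10, 10, 10, 10, 5, 5, 2, 2, 1]; 9 cycles in total.
Σ(ℓ_i−1) = 55−9 = 46; sign = (−1)^46 = +1.

+1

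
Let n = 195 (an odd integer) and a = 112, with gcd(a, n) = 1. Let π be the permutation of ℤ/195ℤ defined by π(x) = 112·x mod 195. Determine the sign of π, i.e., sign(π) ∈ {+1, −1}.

+1

Trace 1: π^k(1) = [1, 112, 64, 148] for k=0..3.
51 cycles of lengths [4, 4, 4, 4, 4, 4, 4, 4, 4, 4, 4, 4, 4, 4, 4, 4, 4, 4, 4, 4, 4, 4, 4, 4, 4, 4, 4, 4, 4, 4, 4, 4, 4, 4, 4, 4, 4, 4, 4, 4, 4, 4, 4, 4, 4, 4, 4, 4, 1, 1, 1].
With 51 cycles on 195 points, sign = (−1)^{195−51} = +1.
(112|195)_J = +1 (Zolotarev's lemma cross-check).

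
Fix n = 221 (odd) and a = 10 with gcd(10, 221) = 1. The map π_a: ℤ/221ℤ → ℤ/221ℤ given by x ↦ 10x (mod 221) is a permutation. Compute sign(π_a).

-1

Trace 142: π^k(142) = [142, 94, 56, 118, 75, 87, 207] for k=0..6.
8 cycles of lengths [48, 48, 48, 48, 16, 6, 6, 1].
221 − 8 = 213 transpositions; sign(π) = (−1)^213 = -1.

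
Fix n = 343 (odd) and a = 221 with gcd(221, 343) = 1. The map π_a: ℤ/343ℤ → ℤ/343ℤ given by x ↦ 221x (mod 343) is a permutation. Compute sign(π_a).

Orbit of 253 under x↦221x: [253, 4, 198, 197, 319, 184, 190]… (length divides ord_343(221)).
7 cycles of lengths [147, 147, 21, 21, 3, 3, 1].
Σ(ℓ_i−1) = 343−7 = 336; sign = (−1)^336 = +1.
The Jacobi symbol (221|343) = +1 (Zolotarev) agrees.

+1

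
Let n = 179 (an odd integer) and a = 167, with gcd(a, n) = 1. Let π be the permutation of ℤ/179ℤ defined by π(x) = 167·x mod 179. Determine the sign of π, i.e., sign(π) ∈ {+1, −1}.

-1

Orbit of 23 under x↦167x: [23, 82, 90, 173, 72, 31, 165]… (length divides ord_179(167)).
π_167 has 2 disjoint cycles with lengths [178, 1] on {0,…,178}.
sign(π) = (−1)^{n − #cycles} = (−1)^{179−2} = (−1)^177 = -1.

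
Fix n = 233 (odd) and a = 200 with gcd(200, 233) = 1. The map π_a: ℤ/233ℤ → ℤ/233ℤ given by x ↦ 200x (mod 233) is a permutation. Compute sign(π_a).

Start at x=177: 177 → 217 → 62 → 51 → 181 → 85 → 224 → … (one orbit).
Decompose π into cycles: lengths [116, 116, 1] (3 cycles, including the fixed point 0).
n − c = 233 − 3 = 230; sign = (−1)^230 = +1.
The Jacobi symbol (200|233) = +1 (Zolotarev) agrees.

+1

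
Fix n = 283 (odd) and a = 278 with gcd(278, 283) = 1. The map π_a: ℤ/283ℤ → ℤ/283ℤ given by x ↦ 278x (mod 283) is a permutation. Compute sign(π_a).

+1

Trace 165: π^k(165) = [165, 24, 163, 34, 113, 1, 278] for k=0..6.
Cycle lengths of π_278 on ℤ/283ℤ: [141, 141, 1]; 3 cycles in total.
With 3 cycles on 283 points, sign = (−1)^{283−3} = +1.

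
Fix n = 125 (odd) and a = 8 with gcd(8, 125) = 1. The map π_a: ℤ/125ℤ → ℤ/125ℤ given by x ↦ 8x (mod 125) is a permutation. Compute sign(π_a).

-1

Start at x=42: 42 → 86 → 63 → 4 → 32 → 6 → 48 → … (one orbit).
Decompose π into cycles: lengths [100, 20, 4, 1] (4 cycles, including the fixed point 0).
sign(π) = (−1)^{n − #cycles} = (−1)^{125−4} = (−1)^121 = -1.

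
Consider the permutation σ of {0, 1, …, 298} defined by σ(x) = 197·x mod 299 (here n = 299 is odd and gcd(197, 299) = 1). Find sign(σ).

-1

Start at x=72: 72 → 131 → 93 → 82 → 8 → 81 → 110 → … (one orbit).
Cycle type of π: 132×2 + 12 + 11×2 + 1; total 6 cycles.
299 − 6 = 293 transpositions; sign(π) = (−1)^293 = -1.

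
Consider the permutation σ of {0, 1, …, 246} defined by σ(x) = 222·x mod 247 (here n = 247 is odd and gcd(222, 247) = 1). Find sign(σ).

Trace 40: π^k(40) = [40, 235, 53, 157, 27, 66, 79] for k=0..6.
Decompose π into cycles: lengths [18, 18, 18, 18, 18, 18, 18, 18, 18, 18, 18, 18, 18, 1, 1, 1, 1, 1, 1, 1, 1, 1, 1, 1, 1, 1] (26 cycles, including the fixed point 0).
247 − 26 = 221 transpositions; sign(π) = (−1)^221 = -1.

-1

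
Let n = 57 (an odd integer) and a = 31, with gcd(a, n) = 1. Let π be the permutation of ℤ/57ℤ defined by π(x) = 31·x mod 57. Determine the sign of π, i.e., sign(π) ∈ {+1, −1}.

Orbit of 49 under x↦31x: [49, 37, 7, 46, 1, 31]… (length divides ord_57(31)).
Decompose π into cycles: lengths [6, 6, 6, 6, 6, 6, 6, 6, 6, 1, 1, 1] (12 cycles, including the fixed point 0).
Σ(ℓ_i−1) = 57−12 = 45; sign = (−1)^45 = -1.
Check: (31/57) = -1 by Zolotarev.

-1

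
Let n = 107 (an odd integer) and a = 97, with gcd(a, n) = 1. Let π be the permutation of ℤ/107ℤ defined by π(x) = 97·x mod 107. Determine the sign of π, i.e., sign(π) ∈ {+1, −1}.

-1

Start at x=10: 10 → 7 → 37 → 58 → 62 → 22 → 101 → … (one orbit).
Decompose π into cycles: lengths [106, 1] (2 cycles, including the fixed point 0).
With 2 cycles on 107 points, sign = (−1)^{107−2} = -1.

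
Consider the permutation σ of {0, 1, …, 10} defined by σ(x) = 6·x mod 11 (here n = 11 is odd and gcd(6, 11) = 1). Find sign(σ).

-1

Orbit of 5 under x↦6x: [5, 8, 4, 2, 1, 6, 3]… (length divides ord_11(6)).
Cycle type of π: 10 + 1; total 2 cycles.
n − c = 11 − 2 = 9; sign = (−1)^9 = -1.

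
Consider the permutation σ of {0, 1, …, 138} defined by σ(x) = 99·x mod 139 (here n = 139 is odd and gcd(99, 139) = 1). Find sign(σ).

+1

Orbit of 11 under x↦99x: [11, 116, 86, 35, 129, 122, 124]… (length divides ord_139(99)).
π_99 has 3 disjoint cycles with lengths [69, 69, 1] on {0,…,138}.
With 3 cycles on 139 points, sign = (−1)^{139−3} = +1.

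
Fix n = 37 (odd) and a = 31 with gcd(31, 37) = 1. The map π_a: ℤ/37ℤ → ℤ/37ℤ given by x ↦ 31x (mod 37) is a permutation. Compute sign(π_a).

Trace 36: π^k(36) = [36, 6, 1, 31] for k=0..3.
π_31 has 10 disjoint cycles with lengths [4, 4, 4, 4, 4, 4, 4, 4, 4, 1] on {0,…,36}.
sign(π) = (−1)^{n − #cycles} = (−1)^{37−10} = (−1)^27 = -1.
Check: (31/37) = -1 by Zolotarev.

-1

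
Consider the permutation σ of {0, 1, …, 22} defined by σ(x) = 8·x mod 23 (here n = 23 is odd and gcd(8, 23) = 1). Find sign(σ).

+1

Trace 3: π^k(3) = [3, 1, 8, 18, 6, 2, 16] for k=0..6.
The orbit structure of x ↦ 8x mod 23: 3 orbits of sizes [11, 11, 1].
sign(π) = (−1)^{n − #cycles} = (−1)^{23−3} = (−1)^20 = +1.
Via Zolotarev, sign(π_{8}) = (8|23) = +1.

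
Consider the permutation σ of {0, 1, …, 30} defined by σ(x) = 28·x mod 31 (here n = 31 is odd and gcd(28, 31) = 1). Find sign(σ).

+1

Orbit of 20 under x↦28x: [20, 2, 25, 18, 8, 7, 10]… (length divides ord_31(28)).
Cycle lengths of π_28 on ℤ/31ℤ: [15, 15, 1]; 3 cycles in total.
n − c = 31 − 3 = 28; sign = (−1)^28 = +1.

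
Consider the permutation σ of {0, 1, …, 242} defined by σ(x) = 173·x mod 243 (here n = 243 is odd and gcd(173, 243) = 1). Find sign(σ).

-1

Start at x=236: 236 → 4 → 206 → 160 → 221 → 82 → 92 → … (one orbit).
π_173 has 6 disjoint cycles with lengths [162, 54, 18, 6, 2, 1] on {0,…,242}.
6 cycles on 243: each ℓ→(−1)^(ℓ−1), product (−1)^237 = -1.
(173|243)_J = -1 (Zolotarev's lemma cross-check).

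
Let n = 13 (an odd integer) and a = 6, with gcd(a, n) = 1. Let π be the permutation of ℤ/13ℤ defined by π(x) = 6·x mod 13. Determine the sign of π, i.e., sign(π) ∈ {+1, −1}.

Trace 9: π^k(9) = [9, 2, 12, 7, 3, 5, 4] for k=0..6.
2 cycles of lengths [12, 1].
sign(π) = (−1)^{n − #cycles} = (−1)^{13−2} = (−1)^11 = -1.

-1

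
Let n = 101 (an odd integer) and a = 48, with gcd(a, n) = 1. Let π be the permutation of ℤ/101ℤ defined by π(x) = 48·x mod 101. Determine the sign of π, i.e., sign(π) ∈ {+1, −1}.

-1

Start at x=92: 92 → 73 → 70 → 27 → 84 → 93 → 20 → … (one orbit).
Decompose π into cycles: lengths [100, 1] (2 cycles, including the fixed point 0).
2 cycles on 101: each ℓ→(−1)^(ℓ−1), product (−1)^99 = -1.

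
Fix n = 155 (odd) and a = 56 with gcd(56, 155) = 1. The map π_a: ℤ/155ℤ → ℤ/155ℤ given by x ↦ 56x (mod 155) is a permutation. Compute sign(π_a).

+1

Orbit of 56 under x↦56x: [56, 36, 1]… (length divides ord_155(56)).
55 cycles of lengths [3, 3, 3, 3, 3, 3, 3, 3, 3, 3, 3, 3, 3, 3, 3, 3, 3, 3, 3, 3, 3, 3, 3, 3, 3, 3, 3, 3, 3, 3, 3, 3, 3, 3, 3, 3, 3, 3, 3, 3, 3, 3, 3, 3, 3, 3, 3, 3, 3, 3, 1, 1, 1, 1, 1].
With 55 cycles on 155 points, sign = (−1)^{155−55} = +1.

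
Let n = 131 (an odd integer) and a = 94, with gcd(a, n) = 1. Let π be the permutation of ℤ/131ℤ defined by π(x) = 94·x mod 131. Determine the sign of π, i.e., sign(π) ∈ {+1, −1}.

Trace 60: π^k(60) = [60, 7, 3, 20, 46, 1, 94] for k=0..6.
3 cycles of lengths [65, 65, 1].
sign(π) = (−1)^{n − #cycles} = (−1)^{131−3} = (−1)^128 = +1.

+1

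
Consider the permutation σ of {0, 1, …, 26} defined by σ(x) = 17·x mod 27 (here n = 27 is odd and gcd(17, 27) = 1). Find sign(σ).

-1

Start at x=26: 26 → 10 → 8 → 1 → 17 → 19 → 26 (one orbit).
The orbit structure of x ↦ 17x mod 27: 8 orbits of sizes [6, 6, 6, 2, 2, 2, 2, 1].
sign(π) = (−1)^{n − #cycles} = (−1)^{27−8} = (−1)^19 = -1.
Check: (17/27) = -1 by Zolotarev.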